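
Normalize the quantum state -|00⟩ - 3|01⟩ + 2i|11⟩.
-0.2673|00⟩ - 0.8018|01⟩ + 0.5345i|11⟩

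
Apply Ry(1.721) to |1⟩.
-0.7582|0⟩ + 0.6521|1⟩

Ry(1.721) = [[cos(θ/2), −sin(θ/2)], [sin(θ/2), cos(θ/2)]]; θ = 1.721, cos(θ/2) ≈ 0.652058, sin(θ/2) ≈ 0.758169.
With a = amp(|0⟩) = 0 and b = amp(|1⟩) = 1:
new amp(|0⟩) = (0.652058)·a + (-0.758169)·b = -0.7582
new amp(|1⟩) = (0.758169)·a + (0.652058)·b = 0.6521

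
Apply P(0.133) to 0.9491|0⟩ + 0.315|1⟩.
0.9491|0⟩ + (0.3122 + 0.04177i)|1⟩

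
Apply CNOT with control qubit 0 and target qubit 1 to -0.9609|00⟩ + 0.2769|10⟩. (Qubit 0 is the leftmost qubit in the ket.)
-0.9609|00⟩ + 0.2769|11⟩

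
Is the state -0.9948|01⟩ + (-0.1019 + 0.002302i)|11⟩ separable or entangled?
Separable

Writing the state as a|00⟩ + b|01⟩ + c|10⟩ + d|11⟩, it is a product state iff ad − bc = 0.
Here (a, b, c, d) = (0, -0.9948, 0, (-0.1019 + 0.002302i)): ad − bc = (0)(-0.1019 + 0.002302i) − (-0.9948)(0) = 0, so the state is separable.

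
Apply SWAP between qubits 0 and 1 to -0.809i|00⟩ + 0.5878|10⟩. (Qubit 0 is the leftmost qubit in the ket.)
-0.809i|00⟩ + 0.5878|01⟩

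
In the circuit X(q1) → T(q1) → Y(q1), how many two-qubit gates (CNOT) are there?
0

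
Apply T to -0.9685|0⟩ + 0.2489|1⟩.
-0.9685|0⟩ + (0.176 + 0.176i)|1⟩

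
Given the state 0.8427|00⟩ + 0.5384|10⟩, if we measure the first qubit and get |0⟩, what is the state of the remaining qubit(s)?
|0⟩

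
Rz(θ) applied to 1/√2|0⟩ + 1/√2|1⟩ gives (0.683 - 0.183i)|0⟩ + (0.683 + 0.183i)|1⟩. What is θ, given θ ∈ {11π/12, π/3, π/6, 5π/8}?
π/6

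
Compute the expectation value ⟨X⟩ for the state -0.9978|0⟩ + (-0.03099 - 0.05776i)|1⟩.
0.06184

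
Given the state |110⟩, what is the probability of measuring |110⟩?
1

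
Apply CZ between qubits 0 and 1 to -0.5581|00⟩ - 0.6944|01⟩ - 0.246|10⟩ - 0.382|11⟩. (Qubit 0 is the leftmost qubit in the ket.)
-0.5581|00⟩ - 0.6944|01⟩ - 0.246|10⟩ + 0.382|11⟩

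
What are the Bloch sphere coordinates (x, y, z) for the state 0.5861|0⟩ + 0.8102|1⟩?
(0.9497, 0, -0.3129)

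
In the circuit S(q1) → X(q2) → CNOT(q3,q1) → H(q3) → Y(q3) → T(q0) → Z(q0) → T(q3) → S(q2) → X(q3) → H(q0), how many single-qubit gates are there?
10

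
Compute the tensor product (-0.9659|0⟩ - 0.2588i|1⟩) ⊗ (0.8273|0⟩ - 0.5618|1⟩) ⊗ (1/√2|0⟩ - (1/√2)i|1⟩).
-0.565|000⟩ + 0.565i|001⟩ + 0.3837|010⟩ - 0.3837i|011⟩ - 0.1514i|100⟩ - 0.1514|101⟩ + 0.1028i|110⟩ + 0.1028|111⟩

amp(|b₁b₂…⟩) = product of the factor amplitudes for bits b₁, b₂, …; only kets whose every factor amplitude is nonzero survive.
|000⟩: (-0.9659)(0.8273)(1/√2) = -0.565
|001⟩: (-0.9659)(0.8273)(-(1/√2)i) = 0.565i
|010⟩: (-0.9659)(-0.5618)(1/√2) = 0.3837
|011⟩: (-0.9659)(-0.5618)(-(1/√2)i) = -0.3837i
|100⟩: (-0.2588i)(0.8273)(1/√2) = -0.1514i
|101⟩: (-0.2588i)(0.8273)(-(1/√2)i) = -0.1514
|110⟩: (-0.2588i)(-0.5618)(1/√2) = 0.1028i
|111⟩: (-0.2588i)(-0.5618)(-(1/√2)i) = 0.1028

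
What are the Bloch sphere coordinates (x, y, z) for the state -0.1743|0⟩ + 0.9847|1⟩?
(-0.3433, 0, -0.9393)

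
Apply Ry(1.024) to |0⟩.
0.8718|0⟩ + 0.4899|1⟩

Ry(1.024) = [[cos(θ/2), −sin(θ/2)], [sin(θ/2), cos(θ/2)]]; θ = 1.024, cos(θ/2) ≈ 0.871766, sin(θ/2) ≈ 0.489922.
With a = amp(|0⟩) = 1 and b = amp(|1⟩) = 0:
new amp(|0⟩) = (0.871766)·a + (-0.489922)·b = 0.8718
new amp(|1⟩) = (0.489922)·a + (0.871766)·b = 0.4899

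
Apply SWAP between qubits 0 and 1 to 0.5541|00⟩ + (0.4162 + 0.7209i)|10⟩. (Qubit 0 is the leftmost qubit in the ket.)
0.5541|00⟩ + (0.4162 + 0.7209i)|01⟩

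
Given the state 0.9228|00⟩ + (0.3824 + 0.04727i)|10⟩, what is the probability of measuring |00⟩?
0.8516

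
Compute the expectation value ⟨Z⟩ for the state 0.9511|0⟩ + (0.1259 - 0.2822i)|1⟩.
0.8091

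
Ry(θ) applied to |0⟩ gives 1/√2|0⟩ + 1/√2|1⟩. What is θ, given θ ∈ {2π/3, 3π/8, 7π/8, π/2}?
π/2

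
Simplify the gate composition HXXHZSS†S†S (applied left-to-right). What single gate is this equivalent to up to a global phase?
Z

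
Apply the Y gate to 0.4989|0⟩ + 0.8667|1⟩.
-0.8667i|0⟩ + 0.4989i|1⟩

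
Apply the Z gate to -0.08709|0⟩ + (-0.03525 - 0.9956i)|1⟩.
-0.08709|0⟩ + (0.03525 + 0.9956i)|1⟩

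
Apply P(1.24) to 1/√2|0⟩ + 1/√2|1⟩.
1/√2|0⟩ + (0.2297 + 0.6688i)|1⟩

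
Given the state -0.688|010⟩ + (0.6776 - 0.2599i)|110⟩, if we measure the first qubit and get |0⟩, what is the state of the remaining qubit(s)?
-|10⟩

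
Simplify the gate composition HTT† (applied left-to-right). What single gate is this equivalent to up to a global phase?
H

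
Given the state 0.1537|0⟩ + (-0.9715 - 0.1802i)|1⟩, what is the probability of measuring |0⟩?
0.02362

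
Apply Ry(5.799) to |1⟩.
-0.2397|0⟩ - 0.9708|1⟩

Ry(5.799) = [[cos(θ/2), −sin(θ/2)], [sin(θ/2), cos(θ/2)]]; θ = 5.799, cos(θ/2) ≈ -0.970838, sin(θ/2) ≈ 0.239735.
With a = amp(|0⟩) = 0 and b = amp(|1⟩) = 1:
new amp(|0⟩) = (-0.970838)·a + (-0.239735)·b = -0.2397
new amp(|1⟩) = (0.239735)·a + (-0.970838)·b = -0.9708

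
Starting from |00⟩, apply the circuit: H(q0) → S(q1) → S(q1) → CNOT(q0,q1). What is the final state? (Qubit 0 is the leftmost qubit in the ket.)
1/√2|00⟩ + 1/√2|11⟩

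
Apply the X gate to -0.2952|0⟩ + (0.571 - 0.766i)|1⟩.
(0.571 - 0.766i)|0⟩ - 0.2952|1⟩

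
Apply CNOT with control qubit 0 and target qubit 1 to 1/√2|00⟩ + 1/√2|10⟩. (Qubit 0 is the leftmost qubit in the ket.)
1/√2|00⟩ + 1/√2|11⟩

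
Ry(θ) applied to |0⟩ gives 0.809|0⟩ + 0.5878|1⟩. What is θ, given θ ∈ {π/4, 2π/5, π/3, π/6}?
2π/5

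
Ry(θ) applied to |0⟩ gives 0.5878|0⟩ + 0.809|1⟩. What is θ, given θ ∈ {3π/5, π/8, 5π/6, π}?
3π/5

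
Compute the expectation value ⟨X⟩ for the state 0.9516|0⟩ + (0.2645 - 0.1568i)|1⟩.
0.5034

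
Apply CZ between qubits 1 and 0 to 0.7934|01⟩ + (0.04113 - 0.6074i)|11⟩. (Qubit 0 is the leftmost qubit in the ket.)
0.7934|01⟩ + (-0.04113 + 0.6074i)|11⟩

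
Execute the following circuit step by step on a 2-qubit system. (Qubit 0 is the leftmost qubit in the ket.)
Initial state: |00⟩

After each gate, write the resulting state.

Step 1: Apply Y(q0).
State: i|10⟩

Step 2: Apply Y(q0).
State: |00⟩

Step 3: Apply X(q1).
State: |01⟩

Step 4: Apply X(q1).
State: |00⟩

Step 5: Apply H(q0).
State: 1/√2|00⟩ + 1/√2|10⟩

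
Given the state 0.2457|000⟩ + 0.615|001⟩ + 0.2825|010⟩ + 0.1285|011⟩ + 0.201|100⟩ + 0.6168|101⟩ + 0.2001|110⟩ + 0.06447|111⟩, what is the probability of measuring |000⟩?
0.06037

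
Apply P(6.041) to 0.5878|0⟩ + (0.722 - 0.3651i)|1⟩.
0.5878|0⟩ + (0.6134 - 0.5276i)|1⟩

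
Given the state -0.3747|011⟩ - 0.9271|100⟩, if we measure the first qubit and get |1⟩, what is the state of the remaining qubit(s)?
-|00⟩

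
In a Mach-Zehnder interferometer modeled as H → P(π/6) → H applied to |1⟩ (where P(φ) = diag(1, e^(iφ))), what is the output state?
(0.06699 - 0.25i)|0⟩ + (0.933 + 0.25i)|1⟩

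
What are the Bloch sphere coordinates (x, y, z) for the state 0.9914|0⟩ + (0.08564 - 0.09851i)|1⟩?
(0.1698, -0.1953, 0.9658)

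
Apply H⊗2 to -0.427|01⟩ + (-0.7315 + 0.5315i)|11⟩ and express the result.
(-0.5793 + 0.2658i)|00⟩ + (0.5793 - 0.2658i)|01⟩ + (0.1523 - 0.2658i)|10⟩ + (-0.1523 + 0.2658i)|11⟩

H⊗2 gives amp(|y⟩) = (1/2) Σ_x (−1)^(x·y) amp(|x⟩), where x·y is the number of positions in which both x and y have a 1.
|00⟩: (-0.427 + (-0.7315 + 0.5315i))/2 = (-0.5793 + 0.2658i)
|01⟩: (0.427 - (-0.7315 + 0.5315i))/2 = (0.5793 - 0.2658i)
|10⟩: (-0.427 - (-0.7315 + 0.5315i))/2 = (0.1523 - 0.2658i)
|11⟩: (0.427 + (-0.7315 + 0.5315i))/2 = (-0.1523 + 0.2658i)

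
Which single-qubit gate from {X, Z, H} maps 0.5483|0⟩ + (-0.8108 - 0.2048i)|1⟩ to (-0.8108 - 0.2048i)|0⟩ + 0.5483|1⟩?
X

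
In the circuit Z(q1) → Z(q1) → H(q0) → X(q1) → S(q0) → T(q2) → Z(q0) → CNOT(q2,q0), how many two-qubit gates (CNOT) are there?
1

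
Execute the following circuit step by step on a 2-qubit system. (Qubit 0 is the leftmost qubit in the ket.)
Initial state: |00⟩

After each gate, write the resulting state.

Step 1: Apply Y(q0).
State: i|10⟩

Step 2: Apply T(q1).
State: i|10⟩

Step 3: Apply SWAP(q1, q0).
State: i|01⟩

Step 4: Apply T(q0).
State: i|01⟩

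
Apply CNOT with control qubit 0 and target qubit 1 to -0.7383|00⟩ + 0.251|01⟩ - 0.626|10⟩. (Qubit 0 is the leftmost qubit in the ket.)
-0.7383|00⟩ + 0.251|01⟩ - 0.626|11⟩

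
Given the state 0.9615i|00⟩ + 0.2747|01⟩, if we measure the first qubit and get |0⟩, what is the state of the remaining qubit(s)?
0.9615i|0⟩ + 0.2747|1⟩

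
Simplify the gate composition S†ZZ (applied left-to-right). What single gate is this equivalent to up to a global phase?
S†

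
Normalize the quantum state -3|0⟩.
-|0⟩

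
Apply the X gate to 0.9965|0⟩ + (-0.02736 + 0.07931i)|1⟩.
(-0.02736 + 0.07931i)|0⟩ + 0.9965|1⟩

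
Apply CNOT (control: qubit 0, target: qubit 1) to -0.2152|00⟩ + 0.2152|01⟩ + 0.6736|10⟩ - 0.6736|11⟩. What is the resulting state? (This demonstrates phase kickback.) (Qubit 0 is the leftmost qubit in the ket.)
-0.2152|00⟩ + 0.2152|01⟩ - 0.6736|10⟩ + 0.6736|11⟩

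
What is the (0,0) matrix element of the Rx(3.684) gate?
-0.2679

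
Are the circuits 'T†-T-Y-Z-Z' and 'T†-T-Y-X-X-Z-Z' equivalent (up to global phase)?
Yes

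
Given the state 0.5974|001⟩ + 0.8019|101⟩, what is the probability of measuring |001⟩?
0.3569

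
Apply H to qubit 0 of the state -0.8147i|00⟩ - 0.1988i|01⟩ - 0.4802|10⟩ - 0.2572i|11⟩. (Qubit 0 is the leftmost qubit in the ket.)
(-0.3396 - 0.5761i)|00⟩ - 0.3224i|01⟩ + (0.3396 - 0.5761i)|10⟩ + 0.0413i|11⟩

H on qubit 0 mixes each pair of kets that differ only in qubit 0: amplitudes (a, b) of (|…0…⟩, |…1…⟩) become ((a + b)/√2, (a − b)/√2). Kets absent from the input have amplitude 0.
(|00⟩, |10⟩): (a, b) = (-0.8147i, -0.4802) → ((-0.3396 - 0.5761i), (0.3396 - 0.5761i))
(|01⟩, |11⟩): (a, b) = (-0.1988i, -0.2572i) → (-0.3224i, 0.0413i)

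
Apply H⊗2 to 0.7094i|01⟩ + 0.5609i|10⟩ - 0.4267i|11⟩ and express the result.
0.4218i|00⟩ + 0.1391i|01⟩ + 0.2876i|10⟩ - 0.8485i|11⟩

H⊗2 gives amp(|y⟩) = (1/2) Σ_x (−1)^(x·y) amp(|x⟩), where x·y is the number of positions in which both x and y have a 1.
|00⟩: (0.7094i + 0.5609i - 0.4267i)/2 = 0.4218i
|01⟩: (-0.7094i + 0.5609i + 0.4267i)/2 = 0.1391i
|10⟩: (0.7094i - 0.5609i + 0.4267i)/2 = 0.2876i
|11⟩: (-0.7094i - 0.5609i - 0.4267i)/2 = -0.8485i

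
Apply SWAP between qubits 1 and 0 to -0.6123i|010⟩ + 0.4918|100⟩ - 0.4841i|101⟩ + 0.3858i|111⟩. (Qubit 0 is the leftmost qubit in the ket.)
0.4918|010⟩ - 0.4841i|011⟩ - 0.6123i|100⟩ + 0.3858i|111⟩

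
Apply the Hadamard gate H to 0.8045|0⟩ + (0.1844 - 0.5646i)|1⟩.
(0.6993 - 0.3992i)|0⟩ + (0.4385 + 0.3992i)|1⟩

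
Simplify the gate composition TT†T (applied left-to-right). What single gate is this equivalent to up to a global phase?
T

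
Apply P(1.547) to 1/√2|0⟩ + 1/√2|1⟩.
1/√2|0⟩ + (0.01682 + 0.7069i)|1⟩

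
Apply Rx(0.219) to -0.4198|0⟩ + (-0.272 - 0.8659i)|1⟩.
(-0.5119 + 0.02972i)|0⟩ + (-0.2704 - 0.8148i)|1⟩

Rx(0.219) = [[cos(θ/2), −i·sin(θ/2)], [−i·sin(θ/2), cos(θ/2)]]; θ = 0.219, cos(θ/2) ≈ 0.994011, sin(θ/2) ≈ 0.109281.
With a = amp(|0⟩) = -0.4198 and b = amp(|1⟩) = (-0.272 - 0.8659i):
new amp(|0⟩) = (0.994011)·a + (-0.109281i)·b = (-0.5119 + 0.02972i)
new amp(|1⟩) = (-0.109281i)·a + (0.994011)·b = (-0.2704 - 0.8148i)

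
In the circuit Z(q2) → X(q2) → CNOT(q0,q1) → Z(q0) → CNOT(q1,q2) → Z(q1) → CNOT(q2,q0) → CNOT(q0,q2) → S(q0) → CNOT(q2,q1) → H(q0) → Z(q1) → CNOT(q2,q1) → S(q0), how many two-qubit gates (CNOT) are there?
6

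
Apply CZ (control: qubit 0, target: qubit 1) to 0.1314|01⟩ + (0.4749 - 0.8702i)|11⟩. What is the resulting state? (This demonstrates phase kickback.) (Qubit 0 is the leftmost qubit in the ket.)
0.1314|01⟩ + (-0.4749 + 0.8702i)|11⟩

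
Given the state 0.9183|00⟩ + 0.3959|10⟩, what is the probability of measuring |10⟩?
0.1567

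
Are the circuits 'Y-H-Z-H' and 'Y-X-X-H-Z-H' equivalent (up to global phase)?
Yes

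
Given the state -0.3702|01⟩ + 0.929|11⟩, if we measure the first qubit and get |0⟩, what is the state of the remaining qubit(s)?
-|1⟩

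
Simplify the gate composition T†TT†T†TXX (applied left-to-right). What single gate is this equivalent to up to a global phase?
T†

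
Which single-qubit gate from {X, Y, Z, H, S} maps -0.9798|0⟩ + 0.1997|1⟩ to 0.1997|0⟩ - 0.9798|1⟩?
X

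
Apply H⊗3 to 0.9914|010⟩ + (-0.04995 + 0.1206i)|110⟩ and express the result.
(0.3329 + 0.04264i)|000⟩ + (0.3329 + 0.04264i)|001⟩ + (-0.3329 - 0.04264i)|010⟩ + (-0.3329 - 0.04264i)|011⟩ + (0.3682 - 0.04264i)|100⟩ + (0.3682 - 0.04264i)|101⟩ + (-0.3682 + 0.04264i)|110⟩ + (-0.3682 + 0.04264i)|111⟩

H⊗3 gives amp(|y⟩) = (1/2√2) Σ_x (−1)^(x·y) amp(|x⟩), where x·y is the number of positions in which both x and y have a 1.
|000⟩: (0.9914 + (-0.04995 + 0.1206i))/(2√2) = (0.3329 + 0.04264i)
|001⟩: (0.9914 + (-0.04995 + 0.1206i))/(2√2) = (0.3329 + 0.04264i)
|010⟩: (-0.9914 - (-0.04995 + 0.1206i))/(2√2) = (-0.3329 - 0.04264i)
|011⟩: (-0.9914 - (-0.04995 + 0.1206i))/(2√2) = (-0.3329 - 0.04264i)
|100⟩: (0.9914 - (-0.04995 + 0.1206i))/(2√2) = (0.3682 - 0.04264i)
|101⟩: (0.9914 - (-0.04995 + 0.1206i))/(2√2) = (0.3682 - 0.04264i)
|110⟩: (-0.9914 + (-0.04995 + 0.1206i))/(2√2) = (-0.3682 + 0.04264i)
|111⟩: (-0.9914 + (-0.04995 + 0.1206i))/(2√2) = (-0.3682 + 0.04264i)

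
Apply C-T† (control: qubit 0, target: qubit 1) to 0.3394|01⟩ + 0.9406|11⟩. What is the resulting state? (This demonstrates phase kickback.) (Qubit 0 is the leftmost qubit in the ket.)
0.3394|01⟩ + (0.6651 - 0.6651i)|11⟩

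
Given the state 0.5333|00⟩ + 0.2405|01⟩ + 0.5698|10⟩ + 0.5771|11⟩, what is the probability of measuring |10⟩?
0.3247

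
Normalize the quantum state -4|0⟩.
-|0⟩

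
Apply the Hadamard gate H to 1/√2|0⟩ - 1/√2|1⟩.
|1⟩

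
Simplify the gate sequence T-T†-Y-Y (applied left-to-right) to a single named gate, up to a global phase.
I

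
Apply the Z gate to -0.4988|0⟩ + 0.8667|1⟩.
-0.4988|0⟩ - 0.8667|1⟩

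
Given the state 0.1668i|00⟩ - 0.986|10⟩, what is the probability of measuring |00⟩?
0.02782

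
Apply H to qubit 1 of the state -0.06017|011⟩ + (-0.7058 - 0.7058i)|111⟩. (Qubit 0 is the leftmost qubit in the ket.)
-0.04255|001⟩ + 0.04255|011⟩ + (-0.4991 - 0.4991i)|101⟩ + (0.4991 + 0.4991i)|111⟩

H on qubit 1 mixes each pair of kets that differ only in qubit 1: amplitudes (a, b) of (|…0…⟩, |…1…⟩) become ((a + b)/√2, (a − b)/√2). Kets absent from the input have amplitude 0.
(|001⟩, |011⟩): (a, b) = (0, -0.06017) → (-0.04255, 0.04255)
(|101⟩, |111⟩): (a, b) = (0, (-0.7058 - 0.7058i)) → ((-0.4991 - 0.4991i), (0.4991 + 0.4991i))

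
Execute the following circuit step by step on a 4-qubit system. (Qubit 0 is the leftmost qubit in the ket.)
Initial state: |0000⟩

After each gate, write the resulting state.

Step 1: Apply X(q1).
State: |0100⟩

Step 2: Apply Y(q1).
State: -i|0000⟩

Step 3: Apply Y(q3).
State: |0001⟩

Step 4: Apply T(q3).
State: (1/√2 + (1/√2)i)|0001⟩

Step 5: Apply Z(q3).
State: (-1/√2 - (1/√2)i)|0001⟩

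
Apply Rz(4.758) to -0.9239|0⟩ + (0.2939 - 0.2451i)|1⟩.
(0.668 + 0.6382i)|0⟩ + (-0.04319 + 0.3802i)|1⟩

Rz(4.758) = [[e^(−iθ/2), 0], [0, e^(iθ/2)]] with e^(±iθ/2) = cos(θ/2) ± i·sin(θ/2); θ = 4.758, cos(θ/2) ≈ -0.723047, sin(θ/2) ≈ 0.690798.
With a = amp(|0⟩) = -0.9239 and b = amp(|1⟩) = (0.2939 - 0.2451i):
new amp(|0⟩) = (-0.723047 - 0.690798i)·a = (0.668 + 0.6382i)
new amp(|1⟩) = (-0.723047 + 0.690798i)·b = (-0.04319 + 0.3802i)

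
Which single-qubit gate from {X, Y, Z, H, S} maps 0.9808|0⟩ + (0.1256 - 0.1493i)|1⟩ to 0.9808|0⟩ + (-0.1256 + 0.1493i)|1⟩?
Z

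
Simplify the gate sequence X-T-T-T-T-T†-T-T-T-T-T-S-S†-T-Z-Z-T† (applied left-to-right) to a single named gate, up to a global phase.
X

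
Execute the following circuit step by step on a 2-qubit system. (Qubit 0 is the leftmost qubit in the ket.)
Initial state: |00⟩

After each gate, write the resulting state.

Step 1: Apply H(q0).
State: 1/√2|00⟩ + 1/√2|10⟩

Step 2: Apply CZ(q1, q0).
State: 1/√2|00⟩ + 1/√2|10⟩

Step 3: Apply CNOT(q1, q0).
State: 1/√2|00⟩ + 1/√2|10⟩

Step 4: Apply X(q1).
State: 1/√2|01⟩ + 1/√2|11⟩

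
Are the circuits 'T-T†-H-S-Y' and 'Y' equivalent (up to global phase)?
No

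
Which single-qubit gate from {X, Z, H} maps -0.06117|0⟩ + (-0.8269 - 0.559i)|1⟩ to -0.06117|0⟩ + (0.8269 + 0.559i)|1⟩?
Z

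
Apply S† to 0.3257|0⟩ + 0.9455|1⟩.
0.3257|0⟩ - 0.9455i|1⟩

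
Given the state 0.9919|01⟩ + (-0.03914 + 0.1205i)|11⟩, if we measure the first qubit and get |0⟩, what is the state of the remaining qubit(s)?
|1⟩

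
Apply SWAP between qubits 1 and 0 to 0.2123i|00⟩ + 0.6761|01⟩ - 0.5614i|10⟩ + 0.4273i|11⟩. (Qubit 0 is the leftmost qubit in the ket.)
0.2123i|00⟩ - 0.5614i|01⟩ + 0.6761|10⟩ + 0.4273i|11⟩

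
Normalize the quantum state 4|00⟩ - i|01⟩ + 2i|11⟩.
0.8729|00⟩ - 0.2182i|01⟩ + 0.4364i|11⟩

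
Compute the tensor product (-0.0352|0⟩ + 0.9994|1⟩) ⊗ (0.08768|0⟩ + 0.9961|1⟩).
-0.003086|00⟩ - 0.03506|01⟩ + 0.08763|10⟩ + 0.9955|11⟩

amp(|b₁b₂…⟩) = product of the factor amplitudes for bits b₁, b₂, …; only kets whose every factor amplitude is nonzero survive.
|00⟩: (-0.0352)(0.08768) = -0.003086
|01⟩: (-0.0352)(0.9961) = -0.03506
|10⟩: (0.9994)(0.08768) = 0.08763
|11⟩: (0.9994)(0.9961) = 0.9955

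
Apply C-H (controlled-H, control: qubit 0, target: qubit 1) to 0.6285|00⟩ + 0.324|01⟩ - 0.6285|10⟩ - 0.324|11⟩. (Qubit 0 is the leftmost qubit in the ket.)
0.6285|00⟩ + 0.324|01⟩ - 0.6735|10⟩ - 0.2153|11⟩

C-H leaves the control-|0⟩ kets |00⟩, |01⟩ unchanged and applies H to qubit 1 on the control-|1⟩ pair (|10⟩, |11⟩).
H = [[1/√2, 1/√2], [1/√2, -1/√2]].
With a = amp(|10⟩) = -0.6285 and b = amp(|11⟩) = -0.324:
new amp(|10⟩) = (1/√2)·a + (1/√2)·b = -0.6735
new amp(|11⟩) = (1/√2)·a + (-1/√2)·b = -0.2153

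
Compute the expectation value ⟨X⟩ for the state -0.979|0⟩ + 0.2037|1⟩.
-0.3988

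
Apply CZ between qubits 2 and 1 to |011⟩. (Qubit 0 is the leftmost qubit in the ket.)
-|011⟩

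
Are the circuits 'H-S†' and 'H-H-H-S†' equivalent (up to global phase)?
Yes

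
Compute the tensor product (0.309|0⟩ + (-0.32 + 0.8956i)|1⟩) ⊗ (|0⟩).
0.309|00⟩ + (-0.32 + 0.8956i)|10⟩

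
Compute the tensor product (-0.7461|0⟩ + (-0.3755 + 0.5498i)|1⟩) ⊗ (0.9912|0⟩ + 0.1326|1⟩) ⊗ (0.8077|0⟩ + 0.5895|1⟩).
-0.5973|000⟩ - 0.436|001⟩ - 0.07991|010⟩ - 0.05832|011⟩ + (-0.3006 + 0.4402i)|100⟩ + (-0.2194 + 0.3213i)|101⟩ + (-0.04022 + 0.05888i)|110⟩ + (-0.02935 + 0.04298i)|111⟩

amp(|b₁b₂…⟩) = product of the factor amplitudes for bits b₁, b₂, …; only kets whose every factor amplitude is nonzero survive.
|000⟩: (-0.7461)(0.9912)(0.8077) = -0.5973
|001⟩: (-0.7461)(0.9912)(0.5895) = -0.436
|010⟩: (-0.7461)(0.1326)(0.8077) = -0.07991
|011⟩: (-0.7461)(0.1326)(0.5895) = -0.05832
|100⟩: (-0.3755 + 0.5498i)(0.9912)(0.8077) = (-0.3006 + 0.4402i)
|101⟩: (-0.3755 + 0.5498i)(0.9912)(0.5895) = (-0.2194 + 0.3213i)
|110⟩: (-0.3755 + 0.5498i)(0.1326)(0.8077) = (-0.04022 + 0.05888i)
|111⟩: (-0.3755 + 0.5498i)(0.1326)(0.5895) = (-0.02935 + 0.04298i)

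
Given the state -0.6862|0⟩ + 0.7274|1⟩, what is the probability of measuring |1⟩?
0.5291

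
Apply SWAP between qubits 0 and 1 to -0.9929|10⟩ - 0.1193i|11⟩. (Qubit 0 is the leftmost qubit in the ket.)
-0.9929|01⟩ - 0.1193i|11⟩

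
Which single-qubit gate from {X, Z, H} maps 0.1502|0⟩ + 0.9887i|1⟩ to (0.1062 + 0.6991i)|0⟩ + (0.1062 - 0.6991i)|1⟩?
H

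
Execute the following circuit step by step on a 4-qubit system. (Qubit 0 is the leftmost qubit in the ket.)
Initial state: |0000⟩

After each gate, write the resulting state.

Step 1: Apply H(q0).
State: 1/√2|0000⟩ + 1/√2|1000⟩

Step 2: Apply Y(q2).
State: (1/√2)i|0010⟩ + (1/√2)i|1010⟩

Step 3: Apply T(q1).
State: (1/√2)i|0010⟩ + (1/√2)i|1010⟩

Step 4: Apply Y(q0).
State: 1/√2|0010⟩ - 1/√2|1010⟩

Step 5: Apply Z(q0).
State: 1/√2|0010⟩ + 1/√2|1010⟩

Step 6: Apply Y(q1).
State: (1/√2)i|0110⟩ + (1/√2)i|1110⟩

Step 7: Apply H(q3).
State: (1/2)i|0110⟩ + (1/2)i|0111⟩ + (1/2)i|1110⟩ + (1/2)i|1111⟩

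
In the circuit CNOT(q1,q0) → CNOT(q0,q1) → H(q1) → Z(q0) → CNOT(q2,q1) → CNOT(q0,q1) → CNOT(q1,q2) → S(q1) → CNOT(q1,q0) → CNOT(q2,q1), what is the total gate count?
10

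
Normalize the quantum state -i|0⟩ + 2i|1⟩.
-(1/√5)i|0⟩ + 0.8944i|1⟩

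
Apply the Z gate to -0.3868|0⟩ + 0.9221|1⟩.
-0.3868|0⟩ - 0.9221|1⟩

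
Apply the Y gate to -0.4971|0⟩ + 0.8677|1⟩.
-0.8677i|0⟩ - 0.4971i|1⟩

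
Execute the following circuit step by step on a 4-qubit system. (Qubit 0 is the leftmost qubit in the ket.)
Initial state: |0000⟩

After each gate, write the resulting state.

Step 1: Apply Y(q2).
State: i|0010⟩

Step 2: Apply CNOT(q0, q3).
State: i|0010⟩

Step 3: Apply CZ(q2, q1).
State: i|0010⟩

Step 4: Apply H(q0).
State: (1/√2)i|0010⟩ + (1/√2)i|1010⟩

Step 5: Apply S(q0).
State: (1/√2)i|0010⟩ - 1/√2|1010⟩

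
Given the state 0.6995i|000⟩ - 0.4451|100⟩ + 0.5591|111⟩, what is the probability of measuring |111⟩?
0.3126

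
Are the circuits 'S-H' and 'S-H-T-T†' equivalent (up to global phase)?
Yes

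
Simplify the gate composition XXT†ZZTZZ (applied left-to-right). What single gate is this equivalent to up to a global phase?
I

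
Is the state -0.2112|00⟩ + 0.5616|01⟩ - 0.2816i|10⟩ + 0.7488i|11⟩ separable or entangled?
Separable

Writing the state as a|00⟩ + b|01⟩ + c|10⟩ + d|11⟩, it is a product state iff ad − bc = 0.
Here (a, b, c, d) = (-0.2112, 0.5616, -0.2816i, 0.7488i): ad − bc = (-0.2112)(0.7488i) − (0.5616)(-0.2816i) = 0, so the state is separable.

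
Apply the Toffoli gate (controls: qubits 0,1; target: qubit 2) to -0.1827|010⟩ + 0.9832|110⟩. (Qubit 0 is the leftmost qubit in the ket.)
-0.1827|010⟩ + 0.9832|111⟩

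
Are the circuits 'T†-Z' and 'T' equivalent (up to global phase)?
No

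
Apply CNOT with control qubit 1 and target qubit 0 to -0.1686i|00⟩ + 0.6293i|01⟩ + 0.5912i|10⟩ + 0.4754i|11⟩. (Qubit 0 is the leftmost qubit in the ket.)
-0.1686i|00⟩ + 0.4754i|01⟩ + 0.5912i|10⟩ + 0.6293i|11⟩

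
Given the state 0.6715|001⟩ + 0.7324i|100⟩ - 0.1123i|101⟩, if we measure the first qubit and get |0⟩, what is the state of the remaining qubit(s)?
|01⟩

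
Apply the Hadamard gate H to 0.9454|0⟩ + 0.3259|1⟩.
0.8989|0⟩ + 0.4381|1⟩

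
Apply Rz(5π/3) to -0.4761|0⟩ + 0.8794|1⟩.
(0.4123 + 0.2381i)|0⟩ + (-0.7616 + 0.4397i)|1⟩

Rz(5π/3) = [[e^(−iθ/2), 0], [0, e^(iθ/2)]] with e^(±iθ/2) = cos(θ/2) ± i·sin(θ/2); θ = 5π/3, cos(θ/2) ≈ -0.866025, sin(θ/2) ≈ 0.5.
With a = amp(|0⟩) = -0.4761 and b = amp(|1⟩) = 0.8794:
new amp(|0⟩) = (-0.866025 - 0.5i)·a = (0.4123 + 0.2381i)
new amp(|1⟩) = (-0.866025 + 0.5i)·b = (-0.7616 + 0.4397i)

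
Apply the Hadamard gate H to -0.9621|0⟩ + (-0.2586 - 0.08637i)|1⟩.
(-0.8632 - 0.06107i)|0⟩ + (-0.4974 + 0.06107i)|1⟩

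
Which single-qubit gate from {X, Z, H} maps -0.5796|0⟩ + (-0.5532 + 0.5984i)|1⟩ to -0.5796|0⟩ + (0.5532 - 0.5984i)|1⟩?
Z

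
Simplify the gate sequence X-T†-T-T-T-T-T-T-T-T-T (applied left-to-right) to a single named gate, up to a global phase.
X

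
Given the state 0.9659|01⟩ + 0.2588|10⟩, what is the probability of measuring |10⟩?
0.06698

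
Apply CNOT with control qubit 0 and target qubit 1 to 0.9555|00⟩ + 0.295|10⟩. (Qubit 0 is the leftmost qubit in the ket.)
0.9555|00⟩ + 0.295|11⟩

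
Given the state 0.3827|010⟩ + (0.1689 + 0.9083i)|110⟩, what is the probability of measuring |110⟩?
0.8535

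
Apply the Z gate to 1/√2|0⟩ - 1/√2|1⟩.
1/√2|0⟩ + 1/√2|1⟩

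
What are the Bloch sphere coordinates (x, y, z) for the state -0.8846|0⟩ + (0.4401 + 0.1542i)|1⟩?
(-0.7786, -0.2728, 0.5651)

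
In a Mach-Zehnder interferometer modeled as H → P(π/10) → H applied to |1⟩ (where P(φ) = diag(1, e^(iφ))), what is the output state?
(0.02447 - 0.1545i)|0⟩ + (0.9755 + 0.1545i)|1⟩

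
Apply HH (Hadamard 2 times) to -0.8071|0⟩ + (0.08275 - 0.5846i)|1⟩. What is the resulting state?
-0.8071|0⟩ + (0.08275 - 0.5846i)|1⟩

H² = I, so an even number of Hadamards cancels: H^2 = I and the state is unchanged.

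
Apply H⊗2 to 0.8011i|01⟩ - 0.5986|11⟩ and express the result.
(-0.2993 + 0.4006i)|00⟩ + (0.2993 - 0.4006i)|01⟩ + (0.2993 + 0.4006i)|10⟩ + (-0.2993 - 0.4006i)|11⟩

H⊗2 gives amp(|y⟩) = (1/2) Σ_x (−1)^(x·y) amp(|x⟩), where x·y is the number of positions in which both x and y have a 1.
|00⟩: (0.8011i - 0.5986)/2 = (-0.2993 + 0.4006i)
|01⟩: (-0.8011i + 0.5986)/2 = (0.2993 - 0.4006i)
|10⟩: (0.8011i + 0.5986)/2 = (0.2993 + 0.4006i)
|11⟩: (-0.8011i - 0.5986)/2 = (-0.2993 - 0.4006i)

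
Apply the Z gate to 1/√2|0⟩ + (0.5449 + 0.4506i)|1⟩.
1/√2|0⟩ + (-0.5449 - 0.4506i)|1⟩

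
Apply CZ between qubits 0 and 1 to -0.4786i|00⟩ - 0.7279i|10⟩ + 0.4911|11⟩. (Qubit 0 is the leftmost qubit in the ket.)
-0.4786i|00⟩ - 0.7279i|10⟩ - 0.4911|11⟩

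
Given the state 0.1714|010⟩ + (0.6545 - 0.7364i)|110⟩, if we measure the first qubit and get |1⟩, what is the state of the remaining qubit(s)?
(0.6643 - 0.7474i)|10⟩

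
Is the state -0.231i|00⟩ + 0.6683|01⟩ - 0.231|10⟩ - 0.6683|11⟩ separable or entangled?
Entangled

Writing the state as a|00⟩ + b|01⟩ + c|10⟩ + d|11⟩, it is a product state iff ad − bc = 0.
Here (a, b, c, d) = (-0.231i, 0.6683, -0.231, -0.6683): ad − bc = (-0.231i)(-0.6683) − (0.6683)(-0.231) = (0.1544 + 0.1544i) ≠ 0, so the state is entangled.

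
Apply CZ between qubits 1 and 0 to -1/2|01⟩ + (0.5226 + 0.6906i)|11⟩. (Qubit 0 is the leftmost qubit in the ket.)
-1/2|01⟩ + (-0.5226 - 0.6906i)|11⟩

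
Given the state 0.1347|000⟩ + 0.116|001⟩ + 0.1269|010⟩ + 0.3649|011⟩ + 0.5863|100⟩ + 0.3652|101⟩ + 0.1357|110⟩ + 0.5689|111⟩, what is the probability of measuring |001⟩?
0.01346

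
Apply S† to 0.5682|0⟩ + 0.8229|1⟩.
0.5682|0⟩ - 0.8229i|1⟩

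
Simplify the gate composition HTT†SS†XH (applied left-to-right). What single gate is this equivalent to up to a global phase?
Z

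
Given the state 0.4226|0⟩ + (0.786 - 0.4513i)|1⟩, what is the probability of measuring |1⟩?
0.8215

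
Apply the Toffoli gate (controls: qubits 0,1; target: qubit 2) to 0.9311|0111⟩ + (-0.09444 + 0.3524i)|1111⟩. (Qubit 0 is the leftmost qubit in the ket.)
0.9311|0111⟩ + (-0.09444 + 0.3524i)|1101⟩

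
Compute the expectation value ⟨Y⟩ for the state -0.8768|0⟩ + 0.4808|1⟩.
0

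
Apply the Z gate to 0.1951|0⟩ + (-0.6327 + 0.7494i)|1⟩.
0.1951|0⟩ + (0.6327 - 0.7494i)|1⟩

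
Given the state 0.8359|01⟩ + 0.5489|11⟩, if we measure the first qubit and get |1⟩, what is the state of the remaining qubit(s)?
|1⟩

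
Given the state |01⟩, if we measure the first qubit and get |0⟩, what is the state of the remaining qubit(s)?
|1⟩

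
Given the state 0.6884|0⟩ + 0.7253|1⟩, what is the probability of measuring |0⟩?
0.4739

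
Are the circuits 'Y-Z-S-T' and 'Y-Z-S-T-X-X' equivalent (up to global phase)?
Yes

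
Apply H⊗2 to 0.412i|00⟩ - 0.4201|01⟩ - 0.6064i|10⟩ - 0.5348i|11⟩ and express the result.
(-0.2101 - 0.3646i)|00⟩ + (0.2101 + 0.1702i)|01⟩ + (-0.2101 + 0.7766i)|10⟩ + (0.2101 + 0.2418i)|11⟩

H⊗2 gives amp(|y⟩) = (1/2) Σ_x (−1)^(x·y) amp(|x⟩), where x·y is the number of positions in which both x and y have a 1.
|00⟩: (0.412i - 0.4201 - 0.6064i - 0.5348i)/2 = (-0.2101 - 0.3646i)
|01⟩: (0.412i + 0.4201 - 0.6064i + 0.5348i)/2 = (0.2101 + 0.1702i)
|10⟩: (0.412i - 0.4201 + 0.6064i + 0.5348i)/2 = (-0.2101 + 0.7766i)
|11⟩: (0.412i + 0.4201 + 0.6064i - 0.5348i)/2 = (0.2101 + 0.2418i)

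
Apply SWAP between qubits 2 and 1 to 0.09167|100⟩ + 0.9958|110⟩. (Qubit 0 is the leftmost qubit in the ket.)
0.09167|100⟩ + 0.9958|101⟩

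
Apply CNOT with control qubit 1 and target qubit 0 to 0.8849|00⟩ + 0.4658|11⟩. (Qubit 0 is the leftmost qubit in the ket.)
0.8849|00⟩ + 0.4658|01⟩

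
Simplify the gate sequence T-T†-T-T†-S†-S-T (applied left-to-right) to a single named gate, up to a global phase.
T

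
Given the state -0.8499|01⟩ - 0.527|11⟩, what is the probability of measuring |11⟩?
0.2777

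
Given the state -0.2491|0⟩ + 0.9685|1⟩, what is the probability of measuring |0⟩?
0.06205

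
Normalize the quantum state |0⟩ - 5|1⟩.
0.1961|0⟩ - 0.9806|1⟩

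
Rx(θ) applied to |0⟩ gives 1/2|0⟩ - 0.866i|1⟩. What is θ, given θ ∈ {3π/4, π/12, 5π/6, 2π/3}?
2π/3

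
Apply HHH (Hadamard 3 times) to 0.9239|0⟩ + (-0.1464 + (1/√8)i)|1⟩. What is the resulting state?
(0.5498 + 0.25i)|0⟩ + (0.7568 - 0.25i)|1⟩

H² = I, so H^3 = H: a single Hadamard. With (a, b) = (0.9239, (-0.1464 + (1/√8)i)), H gives ((a + b)/√2, (a − b)/√2) = ((0.5498 + 0.25i), (0.7568 - 0.25i)).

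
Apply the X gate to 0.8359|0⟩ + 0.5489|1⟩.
0.5489|0⟩ + 0.8359|1⟩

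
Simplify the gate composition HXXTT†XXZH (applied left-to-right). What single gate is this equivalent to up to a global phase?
X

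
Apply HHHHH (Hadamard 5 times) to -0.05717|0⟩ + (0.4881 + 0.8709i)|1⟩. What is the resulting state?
(0.3047 + 0.6158i)|0⟩ + (-0.3856 - 0.6158i)|1⟩

H² = I, so H^5 = H: a single Hadamard. With (a, b) = (-0.05717, (0.4881 + 0.8709i)), H gives ((a + b)/√2, (a − b)/√2) = ((0.3047 + 0.6158i), (-0.3856 - 0.6158i)).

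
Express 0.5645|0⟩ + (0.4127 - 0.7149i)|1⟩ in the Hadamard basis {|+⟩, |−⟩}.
(0.691 - 0.5055i)|+⟩ + (0.1073 + 0.5055i)|−⟩

With |ψ⟩ = α|0⟩ + β|1⟩, the Hadamard-basis coefficients are ⟨+|ψ⟩ = (α + β)/√2 and ⟨−|ψ⟩ = (α − β)/√2.
Here α = 0.5645, β = (0.4127 - 0.7149i): (α + β)/√2 = (0.691 - 0.5055i), (α − β)/√2 = (0.1073 + 0.5055i).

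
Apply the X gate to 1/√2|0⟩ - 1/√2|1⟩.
-1/√2|0⟩ + 1/√2|1⟩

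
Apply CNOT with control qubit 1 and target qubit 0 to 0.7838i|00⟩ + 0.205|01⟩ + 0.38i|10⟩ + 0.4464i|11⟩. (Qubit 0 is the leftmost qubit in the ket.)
0.7838i|00⟩ + 0.4464i|01⟩ + 0.38i|10⟩ + 0.205|11⟩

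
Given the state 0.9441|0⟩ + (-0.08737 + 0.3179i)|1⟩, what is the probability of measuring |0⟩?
0.8913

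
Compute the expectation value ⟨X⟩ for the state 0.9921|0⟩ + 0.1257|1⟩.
0.2494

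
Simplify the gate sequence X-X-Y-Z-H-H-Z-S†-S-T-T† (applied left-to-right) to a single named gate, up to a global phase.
Y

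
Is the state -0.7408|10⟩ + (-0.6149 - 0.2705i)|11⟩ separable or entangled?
Separable

Writing the state as a|00⟩ + b|01⟩ + c|10⟩ + d|11⟩, it is a product state iff ad − bc = 0.
Here (a, b, c, d) = (0, 0, -0.7408, (-0.6149 - 0.2705i)): ad − bc = (0)(-0.6149 - 0.2705i) − (0)(-0.7408) = 0, so the state is separable.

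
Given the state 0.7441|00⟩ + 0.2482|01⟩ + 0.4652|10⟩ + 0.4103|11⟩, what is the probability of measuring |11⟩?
0.1683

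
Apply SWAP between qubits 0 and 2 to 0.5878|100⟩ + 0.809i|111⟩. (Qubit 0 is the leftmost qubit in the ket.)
0.5878|001⟩ + 0.809i|111⟩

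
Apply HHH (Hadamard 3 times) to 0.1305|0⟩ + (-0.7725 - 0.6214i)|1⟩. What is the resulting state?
(-0.454 - 0.4394i)|0⟩ + (0.6385 + 0.4394i)|1⟩

H² = I, so H^3 = H: a single Hadamard. With (a, b) = (0.1305, (-0.7725 - 0.6214i)), H gives ((a + b)/√2, (a − b)/√2) = ((-0.454 - 0.4394i), (0.6385 + 0.4394i)).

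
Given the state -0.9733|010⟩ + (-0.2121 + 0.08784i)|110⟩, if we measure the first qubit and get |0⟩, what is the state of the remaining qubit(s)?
-|10⟩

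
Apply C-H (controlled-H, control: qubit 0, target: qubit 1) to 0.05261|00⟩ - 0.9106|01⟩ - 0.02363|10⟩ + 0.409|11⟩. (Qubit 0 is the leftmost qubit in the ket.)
0.05261|00⟩ - 0.9106|01⟩ + 0.2725|10⟩ - 0.3059|11⟩

C-H leaves the control-|0⟩ kets |00⟩, |01⟩ unchanged and applies H to qubit 1 on the control-|1⟩ pair (|10⟩, |11⟩).
H = [[1/√2, 1/√2], [1/√2, -1/√2]].
With a = amp(|10⟩) = -0.02363 and b = amp(|11⟩) = 0.409:
new amp(|10⟩) = (1/√2)·a + (1/√2)·b = 0.2725
new amp(|11⟩) = (1/√2)·a + (-1/√2)·b = -0.3059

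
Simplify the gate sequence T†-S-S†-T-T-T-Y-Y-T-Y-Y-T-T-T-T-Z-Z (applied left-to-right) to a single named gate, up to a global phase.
T†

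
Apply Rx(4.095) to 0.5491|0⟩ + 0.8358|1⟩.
(-0.252 - 0.7426i)|0⟩ + (-0.3835 - 0.4879i)|1⟩

Rx(4.095) = [[cos(θ/2), −i·sin(θ/2)], [−i·sin(θ/2), cos(θ/2)]]; θ = 4.095, cos(θ/2) ≈ -0.458853, sin(θ/2) ≈ 0.888512.
With a = amp(|0⟩) = 0.5491 and b = amp(|1⟩) = 0.8358:
new amp(|0⟩) = (-0.458853)·a + (-0.888512i)·b = (-0.252 - 0.7426i)
new amp(|1⟩) = (-0.888512i)·a + (-0.458853)·b = (-0.3835 - 0.4879i)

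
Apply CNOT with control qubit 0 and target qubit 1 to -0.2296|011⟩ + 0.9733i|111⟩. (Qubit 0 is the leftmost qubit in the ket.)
-0.2296|011⟩ + 0.9733i|101⟩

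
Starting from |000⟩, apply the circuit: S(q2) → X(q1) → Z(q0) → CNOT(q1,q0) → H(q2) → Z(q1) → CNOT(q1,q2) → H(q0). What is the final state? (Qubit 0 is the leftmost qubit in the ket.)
-1/2|010⟩ - 1/2|011⟩ + 1/2|110⟩ + 1/2|111⟩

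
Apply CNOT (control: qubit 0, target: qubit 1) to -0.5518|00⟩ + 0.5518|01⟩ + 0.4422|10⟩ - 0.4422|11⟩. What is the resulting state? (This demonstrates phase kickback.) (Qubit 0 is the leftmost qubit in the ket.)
-0.5518|00⟩ + 0.5518|01⟩ - 0.4422|10⟩ + 0.4422|11⟩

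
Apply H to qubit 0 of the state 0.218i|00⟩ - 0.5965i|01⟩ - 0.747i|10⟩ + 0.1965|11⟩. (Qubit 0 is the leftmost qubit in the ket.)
-0.3741i|00⟩ + (0.1389 - 0.4218i)|01⟩ + 0.6824i|10⟩ + (-0.1389 - 0.4218i)|11⟩

H on qubit 0 mixes each pair of kets that differ only in qubit 0: amplitudes (a, b) of (|…0…⟩, |…1…⟩) become ((a + b)/√2, (a − b)/√2). Kets absent from the input have amplitude 0.
(|00⟩, |10⟩): (a, b) = (0.218i, -0.747i) → (-0.3741i, 0.6824i)
(|01⟩, |11⟩): (a, b) = (-0.5965i, 0.1965) → ((0.1389 - 0.4218i), (-0.1389 - 0.4218i))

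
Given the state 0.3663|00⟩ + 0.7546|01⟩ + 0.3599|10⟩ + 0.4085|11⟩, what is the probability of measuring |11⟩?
0.1669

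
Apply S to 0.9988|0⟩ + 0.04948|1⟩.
0.9988|0⟩ + 0.04948i|1⟩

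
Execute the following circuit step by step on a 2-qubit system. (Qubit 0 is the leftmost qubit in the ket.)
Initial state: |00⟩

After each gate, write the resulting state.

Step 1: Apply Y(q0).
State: i|10⟩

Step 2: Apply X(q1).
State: i|11⟩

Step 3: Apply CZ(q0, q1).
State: -i|11⟩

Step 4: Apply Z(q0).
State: i|11⟩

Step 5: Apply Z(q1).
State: -i|11⟩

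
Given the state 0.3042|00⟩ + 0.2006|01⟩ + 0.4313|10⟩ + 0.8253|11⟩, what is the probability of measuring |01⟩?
0.04024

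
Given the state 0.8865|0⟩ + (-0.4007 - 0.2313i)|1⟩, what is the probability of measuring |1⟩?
0.2141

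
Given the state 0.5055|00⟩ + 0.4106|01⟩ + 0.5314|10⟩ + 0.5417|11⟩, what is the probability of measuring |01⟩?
0.1686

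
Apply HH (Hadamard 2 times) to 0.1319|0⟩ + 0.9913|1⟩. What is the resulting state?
0.1319|0⟩ + 0.9913|1⟩

H² = I, so an even number of Hadamards cancels: H^2 = I and the state is unchanged.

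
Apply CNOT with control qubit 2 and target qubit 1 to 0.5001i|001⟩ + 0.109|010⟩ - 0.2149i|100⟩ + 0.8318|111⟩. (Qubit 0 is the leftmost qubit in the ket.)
0.109|010⟩ + 0.5001i|011⟩ - 0.2149i|100⟩ + 0.8318|101⟩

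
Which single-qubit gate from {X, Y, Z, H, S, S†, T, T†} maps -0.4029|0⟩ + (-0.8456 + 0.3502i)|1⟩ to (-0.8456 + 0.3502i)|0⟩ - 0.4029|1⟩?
X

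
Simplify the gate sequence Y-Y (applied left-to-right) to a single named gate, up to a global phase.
I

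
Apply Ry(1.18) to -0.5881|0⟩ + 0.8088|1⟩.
-0.9387|0⟩ + 0.3449|1⟩

Ry(1.18) = [[cos(θ/2), −sin(θ/2)], [sin(θ/2), cos(θ/2)]]; θ = 1.18, cos(θ/2) ≈ 0.830941, sin(θ/2) ≈ 0.556361.
With a = amp(|0⟩) = -0.5881 and b = amp(|1⟩) = 0.8088:
new amp(|0⟩) = (0.830941)·a + (-0.556361)·b = -0.9387
new amp(|1⟩) = (0.556361)·a + (0.830941)·b = 0.3449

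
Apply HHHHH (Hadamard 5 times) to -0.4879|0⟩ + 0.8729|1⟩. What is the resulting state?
0.2722|0⟩ - 0.9622|1⟩

H² = I, so H^5 = H: a single Hadamard. With (a, b) = (-0.4879, 0.8729), H gives ((a + b)/√2, (a − b)/√2) = (0.2722, -0.9622).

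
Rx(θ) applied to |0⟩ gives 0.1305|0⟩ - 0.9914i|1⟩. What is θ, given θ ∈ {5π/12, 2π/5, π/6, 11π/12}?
11π/12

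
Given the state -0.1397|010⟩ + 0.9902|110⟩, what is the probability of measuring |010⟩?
0.01952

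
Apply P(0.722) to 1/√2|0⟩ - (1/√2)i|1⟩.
1/√2|0⟩ + (0.4673 - 0.5307i)|1⟩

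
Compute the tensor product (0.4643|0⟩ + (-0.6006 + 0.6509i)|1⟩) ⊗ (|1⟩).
0.4643|01⟩ + (-0.6006 + 0.6509i)|11⟩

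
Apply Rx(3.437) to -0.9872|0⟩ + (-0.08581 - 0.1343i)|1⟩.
(0.01245 + 0.08488i)|0⟩ + (0.01263 + 0.9962i)|1⟩

Rx(3.437) = [[cos(θ/2), −i·sin(θ/2)], [−i·sin(θ/2), cos(θ/2)]]; θ = 3.437, cos(θ/2) ≈ -0.147167, sin(θ/2) ≈ 0.989112.
With a = amp(|0⟩) = -0.9872 and b = amp(|1⟩) = (-0.08581 - 0.1343i):
new amp(|0⟩) = (-0.147167)·a + (-0.989112i)·b = (0.01245 + 0.08488i)
new amp(|1⟩) = (-0.989112i)·a + (-0.147167)·b = (0.01263 + 0.9962i)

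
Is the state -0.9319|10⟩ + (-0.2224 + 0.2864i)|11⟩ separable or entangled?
Separable

Writing the state as a|00⟩ + b|01⟩ + c|10⟩ + d|11⟩, it is a product state iff ad − bc = 0.
Here (a, b, c, d) = (0, 0, -0.9319, (-0.2224 + 0.2864i)): ad − bc = (0)(-0.2224 + 0.2864i) − (0)(-0.9319) = 0, so the state is separable.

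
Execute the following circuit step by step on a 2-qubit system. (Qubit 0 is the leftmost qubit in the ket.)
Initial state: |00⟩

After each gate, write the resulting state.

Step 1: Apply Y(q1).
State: i|01⟩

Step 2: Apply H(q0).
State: (1/√2)i|01⟩ + (1/√2)i|11⟩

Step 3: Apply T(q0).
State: (1/√2)i|01⟩ + (-1/2 + (1/2)i)|11⟩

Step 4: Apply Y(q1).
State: 1/√2|00⟩ + (1/2 + (1/2)i)|10⟩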